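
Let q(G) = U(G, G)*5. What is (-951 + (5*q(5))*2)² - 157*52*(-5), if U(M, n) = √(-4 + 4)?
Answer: 945221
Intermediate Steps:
U(M, n) = 0 (U(M, n) = √0 = 0)
q(G) = 0 (q(G) = 0*5 = 0)
(-951 + (5*q(5))*2)² - 157*52*(-5) = (-951 + (5*0)*2)² - 157*52*(-5) = (-951 + 0*2)² - 8164*(-5) = (-951 + 0)² - 1*(-40820) = (-951)² + 40820 = 904401 + 40820 = 945221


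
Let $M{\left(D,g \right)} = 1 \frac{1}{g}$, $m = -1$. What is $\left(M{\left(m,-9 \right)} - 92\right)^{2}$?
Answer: $\frac{687241}{81} \approx 8484.5$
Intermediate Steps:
$M{\left(D,g \right)} = \frac{1}{g}$
$\left(M{\left(m,-9 \right)} - 92\right)^{2} = \left(\frac{1}{-9} - 92\right)^{2} = \left(- \frac{1}{9} - 92\right)^{2} = \left(- \frac{829}{9}\right)^{2} = \frac{687241}{81}$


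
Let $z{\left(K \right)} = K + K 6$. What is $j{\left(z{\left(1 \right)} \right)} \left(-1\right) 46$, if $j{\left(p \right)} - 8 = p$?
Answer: $-690$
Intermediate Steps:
$z{\left(K \right)} = 7 K$ ($z{\left(K \right)} = K + 6 K = 7 K$)
$j{\left(p \right)} = 8 + p$
$j{\left(z{\left(1 \right)} \right)} \left(-1\right) 46 = \left(8 + 7 \cdot 1\right) \left(-1\right) 46 = \left(8 + 7\right) \left(-1\right) 46 = 15 \left(-1\right) 46 = \left(-15\right) 46 = -690$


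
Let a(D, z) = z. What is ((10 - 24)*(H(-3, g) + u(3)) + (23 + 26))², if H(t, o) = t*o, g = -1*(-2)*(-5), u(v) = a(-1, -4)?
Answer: 99225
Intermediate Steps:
u(v) = -4
g = -10 (g = 2*(-5) = -10)
H(t, o) = o*t
((10 - 24)*(H(-3, g) + u(3)) + (23 + 26))² = ((10 - 24)*(-10*(-3) - 4) + (23 + 26))² = (-14*(30 - 4) + 49)² = (-14*26 + 49)² = (-364 + 49)² = (-315)² = 99225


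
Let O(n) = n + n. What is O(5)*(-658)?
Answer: -6580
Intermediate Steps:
O(n) = 2*n
O(5)*(-658) = (2*5)*(-658) = 10*(-658) = -6580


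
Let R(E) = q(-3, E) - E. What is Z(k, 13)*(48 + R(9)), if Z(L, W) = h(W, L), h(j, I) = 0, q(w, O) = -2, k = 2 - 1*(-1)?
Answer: 0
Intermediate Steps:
k = 3 (k = 2 + 1 = 3)
R(E) = -2 - E
Z(L, W) = 0
Z(k, 13)*(48 + R(9)) = 0*(48 + (-2 - 1*9)) = 0*(48 + (-2 - 9)) = 0*(48 - 11) = 0*37 = 0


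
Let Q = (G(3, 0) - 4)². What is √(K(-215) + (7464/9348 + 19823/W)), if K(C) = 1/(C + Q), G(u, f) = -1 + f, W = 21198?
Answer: √2945586820393815/41283105 ≈ 1.3147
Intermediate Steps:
Q = 25 (Q = ((-1 + 0) - 4)² = (-1 - 4)² = (-5)² = 25)
K(C) = 1/(25 + C) (K(C) = 1/(C + 25) = 1/(25 + C))
√(K(-215) + (7464/9348 + 19823/W)) = √(1/(25 - 215) + (7464/9348 + 19823/21198)) = √(1/(-190) + (7464*(1/9348) + 19823*(1/21198))) = √(-1/190 + (622/779 + 19823/21198)) = √(-1/190 + 28627273/16513242) = √(71350903/41283105) = √2945586820393815/41283105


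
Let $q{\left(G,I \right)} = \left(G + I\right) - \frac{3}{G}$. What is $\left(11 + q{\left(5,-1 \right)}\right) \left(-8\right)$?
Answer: $- \frac{576}{5} \approx -115.2$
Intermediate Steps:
$q{\left(G,I \right)} = G + I - \frac{3}{G}$
$\left(11 + q{\left(5,-1 \right)}\right) \left(-8\right) = \left(11 - \left(-4 + \frac{3}{5}\right)\right) \left(-8\right) = \left(11 - - \frac{17}{5}\right) \left(-8\right) = \left(11 + \frac{17}{5}\right) \left(-8\right) = \frac{72}{5} \left(-8\right) = - \frac{576}{5}$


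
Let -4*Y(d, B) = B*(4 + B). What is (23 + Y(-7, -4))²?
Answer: 529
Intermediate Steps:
Y(d, B) = -B*(4 + B)/4
(23 + Y(-7, -4))² = (23 - ¼*(-4)*(4 - 4))² = (23 - ¼*(-4)*0)² = (23 + 0)² = 23² = 529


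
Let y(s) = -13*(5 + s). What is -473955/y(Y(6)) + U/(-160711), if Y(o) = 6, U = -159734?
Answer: 76192623967/22981673 ≈ 3315.4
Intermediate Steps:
y(s) = -65 - 13*s
-473955/y(Y(6)) + U/(-160711) = -473955/(-65 - 13*6) - 159734/(-160711) = -473955/(-65 - 78) - 159734*(-1/160711) = -473955/(-143) + 159734/160711 = -473955*(-1/143) + 159734/160711 = 473955/143 + 159734/160711 = 76192623967/22981673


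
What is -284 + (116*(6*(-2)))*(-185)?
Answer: 257236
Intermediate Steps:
-284 + (116*(6*(-2)))*(-185) = -284 + (116*(-12))*(-185) = -284 - 1392*(-185) = -284 + 257520 = 257236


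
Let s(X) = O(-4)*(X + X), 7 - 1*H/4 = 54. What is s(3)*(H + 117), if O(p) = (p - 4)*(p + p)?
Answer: -27264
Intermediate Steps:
O(p) = 2*p*(-4 + p) (O(p) = (-4 + p)*(2*p) = 2*p*(-4 + p))
H = -188 (H = 28 - 4*54 = 28 - 216 = -188)
s(X) = 128*X (s(X) = (2*(-4)*(-4 - 4))*(X + X) = (2*(-4)*(-8))*(2*X) = 64*(2*X) = 128*X)
s(3)*(H + 117) = (128*3)*(-188 + 117) = 384*(-71) = -27264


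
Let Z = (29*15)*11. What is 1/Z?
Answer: 1/4785 ≈ 0.00020899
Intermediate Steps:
Z = 4785 (Z = 435*11 = 4785)
1/Z = 1/4785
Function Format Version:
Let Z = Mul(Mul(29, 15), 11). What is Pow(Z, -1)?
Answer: Rational(1, 4785) ≈ 0.00020899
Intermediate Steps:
Z = 4785 (Z = Mul(435, 11) = 4785)
Pow(Z, -1) = Pow(4785, -1) = Rational(1, 4785)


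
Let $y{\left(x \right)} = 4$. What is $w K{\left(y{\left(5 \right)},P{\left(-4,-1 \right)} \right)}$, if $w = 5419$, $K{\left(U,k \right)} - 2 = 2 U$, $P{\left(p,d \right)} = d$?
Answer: $54190$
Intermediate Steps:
$K{\left(U,k \right)} = 2 + 2 U$
$w K{\left(y{\left(5 \right)},P{\left(-4,-1 \right)} \right)} = 5419 \left(2 + 2 \cdot 4\right) = 5419 \left(2 + 8\right) = 5419 \cdot 10 = 54190$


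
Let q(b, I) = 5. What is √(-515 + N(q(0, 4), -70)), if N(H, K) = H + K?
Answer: 2*I*√145 ≈ 24.083*I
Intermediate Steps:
√(-515 + N(q(0, 4), -70)) = √(-515 + (5 - 70)) = √(-515 - 65) = √(-580) = 2*I*√145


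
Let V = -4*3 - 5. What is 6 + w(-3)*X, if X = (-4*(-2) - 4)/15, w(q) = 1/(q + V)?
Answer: 449/75 ≈ 5.9867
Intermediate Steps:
V = -17 (V = -12 - 5 = -17)
w(q) = 1/(-17 + q) (w(q) = 1/(q - 17) = 1/(-17 + q))
X = 4/15 (X = (8 - 4)*(1/15) = 4*(1/15) = 4/15 ≈ 0.26667)
6 + w(-3)*X = 6 + (4/15)/(-17 - 3) = 6 + (4/15)/(-20) = 6 - 1/20*4/15 = 6 - 1/75 = 449/75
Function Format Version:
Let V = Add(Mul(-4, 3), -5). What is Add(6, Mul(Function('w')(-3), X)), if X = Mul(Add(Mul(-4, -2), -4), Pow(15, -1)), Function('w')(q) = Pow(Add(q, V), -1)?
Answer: Rational(449, 75) ≈ 5.9867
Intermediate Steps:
V = -17 (V = Add(-12, -5) = -17)
Function('w')(q) = Pow(Add(-17, q), -1) (Function('w')(q) = Pow(Add(q, -17), -1) = Pow(Add(-17, q), -1))
X = Rational(4, 15) (X = Mul(Add(8, -4), Rational(1, 15)) = Mul(4, Rational(1, 15)) = Rational(4, 15) ≈ 0.26667)
Add(6, Mul(Function('w')(-3), X)) = Add(6, Mul(Pow(Add(-17, -3), -1), Rational(4, 15))) = Add(6, Mul(Pow(-20, -1), Rational(4, 15))) = Add(6, Mul(Rational(-1, 20), Rational(4, 15))) = Add(6, Rational(-1, 75)) = Rational(449, 75)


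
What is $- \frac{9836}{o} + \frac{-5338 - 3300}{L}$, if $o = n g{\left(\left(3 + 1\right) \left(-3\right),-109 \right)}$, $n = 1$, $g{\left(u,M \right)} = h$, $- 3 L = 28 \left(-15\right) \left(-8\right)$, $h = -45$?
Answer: $\frac{162929}{720} \approx 226.29$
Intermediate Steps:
$L = -1120$ ($L = - \frac{28 \left(-15\right) \left(-8\right)}{3} = - \frac{\left(-420\right) \left(-8\right)}{3} = \left(- \frac{1}{3}\right) 3360 = -1120$)
$g{\left(u,M \right)} = -45$
$o = -45$ ($o = 1 \left(-45\right) = -45$)
$- \frac{9836}{o} + \frac{-5338 - 3300}{L} = - \frac{9836}{-45} + \frac{-5338 - 3300}{-1120} = \left(-9836\right) \left(- \frac{1}{45}\right) - - \frac{617}{80} = \frac{9836}{45} + \frac{617}{80} = \frac{162929}{720}$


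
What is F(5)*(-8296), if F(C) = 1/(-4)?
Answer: 2074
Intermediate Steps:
F(C) = -¼
F(5)*(-8296) = -¼*(-8296) = 2074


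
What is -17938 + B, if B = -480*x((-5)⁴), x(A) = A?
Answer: -317938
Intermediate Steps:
B = -300000 (B = -480*(-5)⁴ = -480*625 = -300000)
-17938 + B = -17938 - 300000 = -317938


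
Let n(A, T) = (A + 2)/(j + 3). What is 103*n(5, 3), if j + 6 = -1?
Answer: -721/4 ≈ -180.25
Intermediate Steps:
j = -7 (j = -6 - 1 = -7)
n(A, T) = -½ - A/4 (n(A, T) = (A + 2)/(-7 + 3) = (2 + A)/(-4) = (2 + A)*(-¼) = -½ - A/4)
103*n(5, 3) = 103*(-½ - ¼*5) = 103*(-½ - 5/4) = 103*(-7/4) = -721/4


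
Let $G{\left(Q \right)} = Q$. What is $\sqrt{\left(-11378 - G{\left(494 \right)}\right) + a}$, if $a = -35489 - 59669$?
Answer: $i \sqrt{107030} \approx 327.15 i$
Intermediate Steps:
$a = -95158$
$\sqrt{\left(-11378 - G{\left(494 \right)}\right) + a} = \sqrt{\left(-11378 - 494\right) - 95158} = \sqrt{-11872 - 95158} = \sqrt{-107030} = i \sqrt{107030}$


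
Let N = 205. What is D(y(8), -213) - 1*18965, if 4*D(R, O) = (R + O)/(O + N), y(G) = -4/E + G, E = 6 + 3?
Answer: -5460071/288 ≈ -18959.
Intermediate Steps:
E = 9
y(G) = -4/9 + G
D(R, O) = (O + R)/(4*(205 + O)) (D(R, O) = ((R + O)/(O + 205))/4 = ((O + R)/(205 + O))/4 = (O + R)/(4*(205 + O)))
D(y(8), -213) - 1*18965 = (-213 + (-4/9 + 8))/(4*(205 - 213)) - 1*18965 = (¼)*(-213 + 68/9)/(-8) - 18965 = (¼)*(-⅛)*(-1849/9) - 18965 = 1849/288 - 18965 = -5460071/288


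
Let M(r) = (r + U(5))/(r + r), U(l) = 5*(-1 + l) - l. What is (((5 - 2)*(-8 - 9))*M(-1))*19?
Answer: 6783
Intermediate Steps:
U(l) = -5 + 4*l (U(l) = (-5 + 5*l) - l = -5 + 4*l)
M(r) = (15 + r)/(2*r) (M(r) = (r + (-5 + 4*5))/(r + r) = (r + (-5 + 20))/((2*r)) = (r + 15)*(1/(2*r)) = (15 + r)*(1/(2*r)) = (15 + r)/(2*r))
(((5 - 2)*(-8 - 9))*M(-1))*19 = (((5 - 2)*(-8 - 9))*((½)*(15 - 1)/(-1)))*19 = ((3*(-17))*((½)*(-1)*14))*19 = -51*(-7)*19 = 357*19 = 6783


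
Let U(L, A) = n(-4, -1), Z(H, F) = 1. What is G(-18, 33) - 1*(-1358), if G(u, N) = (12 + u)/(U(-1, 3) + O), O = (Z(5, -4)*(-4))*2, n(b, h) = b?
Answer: 2717/2 ≈ 1358.5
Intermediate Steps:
U(L, A) = -4
O = -8 (O = (1*(-4))*2 = -4*2 = -8)
G(u, N) = -1 - u/12 (G(u, N) = (12 + u)/(-4 - 8) = (12 + u)/(-12) = (12 + u)*(-1/12) = -1 - u/12)
G(-18, 33) - 1*(-1358) = (-1 - 1/12*(-18)) - 1*(-1358) = (-1 + 3/2) + 1358 = 1/2 + 1358 = 2717/2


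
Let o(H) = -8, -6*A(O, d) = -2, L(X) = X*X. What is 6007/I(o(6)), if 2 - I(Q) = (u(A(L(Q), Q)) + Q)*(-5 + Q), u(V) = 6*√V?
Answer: -102119/1396 - 78091*√3/4188 ≈ -105.45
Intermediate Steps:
L(X) = X²
A(O, d) = ⅓ (A(O, d) = -⅙*(-2) = ⅓)
I(Q) = 2 - (-5 + Q)*(Q + 2*√3) (I(Q) = 2 - (6*√(⅓) + Q)*(-5 + Q) = 2 - (6*(√3/3) + Q)*(-5 + Q) = 2 - (2*√3 + Q)*(-5 + Q) = 2 - (Q + 2*√3)*(-5 + Q) = 2 - (-5 + Q)*(Q + 2*√3))
6007/I(o(6)) = 6007/(2 - 1*(-8)² + 5*(-8) + 10*√3 - 2*(-8)*√3) = 6007/(2 - 1*64 - 40 + 10*√3 + 16*√3) = 6007/(2 - 64 - 40 + 10*√3 + 16*√3) = 6007/(-102 + 26*√3)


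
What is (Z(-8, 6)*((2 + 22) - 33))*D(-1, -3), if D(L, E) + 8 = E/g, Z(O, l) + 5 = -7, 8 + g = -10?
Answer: -846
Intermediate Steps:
g = -18 (g = -8 - 10 = -18)
Z(O, l) = -12 (Z(O, l) = -5 - 7 = -12)
D(L, E) = -8 - E/18 (D(L, E) = -8 + E/(-18) = -8 + E*(-1/18) = -8 - E/18)
(Z(-8, 6)*((2 + 22) - 33))*D(-1, -3) = (-12*((2 + 22) - 33))*(-8 - 1/18*(-3)) = (-12*(24 - 33))*(-8 + ⅙) = -12*(-9)*(-47/6) = 108*(-47/6) = -846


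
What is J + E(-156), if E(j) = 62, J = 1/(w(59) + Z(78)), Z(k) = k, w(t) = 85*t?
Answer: 315767/5093 ≈ 62.000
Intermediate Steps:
J = 1/5093 (J = 1/(85*59 + 78) = 1/(5015 + 78) = 1/5093 ≈ 0.00019635)
J + E(-156) = 1/5093 + 62 = 315767/5093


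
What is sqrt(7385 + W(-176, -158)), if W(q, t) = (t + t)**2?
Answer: sqrt(107241) ≈ 327.48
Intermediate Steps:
W(q, t) = 4*t**2 (W(q, t) = (2*t)**2 = 4*t**2)
sqrt(7385 + W(-176, -158)) = sqrt(7385 + 4*(-158)**2) = sqrt(7385 + 4*24964) = sqrt(7385 + 99856) = sqrt(107241)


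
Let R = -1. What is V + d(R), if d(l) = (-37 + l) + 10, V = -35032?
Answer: -35060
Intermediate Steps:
d(l) = -27 + l
V + d(R) = -35032 + (-27 - 1) = -35032 - 28 = -35060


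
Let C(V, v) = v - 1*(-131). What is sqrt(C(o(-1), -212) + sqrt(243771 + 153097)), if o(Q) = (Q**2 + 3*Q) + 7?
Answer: sqrt(-81 + 2*sqrt(99217)) ≈ 23.430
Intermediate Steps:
o(Q) = 7 + Q**2 + 3*Q
C(V, v) = 131 + v (C(V, v) = v + 131 = 131 + v)
sqrt(C(o(-1), -212) + sqrt(243771 + 153097)) = sqrt((131 - 212) + sqrt(243771 + 153097)) = sqrt(-81 + sqrt(396868)) = sqrt(-81 + 2*sqrt(99217))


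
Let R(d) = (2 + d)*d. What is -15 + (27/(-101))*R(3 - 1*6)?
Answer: -1596/101 ≈ -15.802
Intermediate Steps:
R(d) = d*(2 + d)
-15 + (27/(-101))*R(3 - 1*6) = -15 + (27/(-101))*((3 - 1*6)*(2 + (3 - 1*6))) = -15 + (27*(-1/101))*((3 - 6)*(2 + (3 - 6))) = -15 - (-81)*(2 - 3)/101 = -15 - (-81)*(-1)/101 = -15 - 27/101*3 = -15 - 81/101 = -1596/101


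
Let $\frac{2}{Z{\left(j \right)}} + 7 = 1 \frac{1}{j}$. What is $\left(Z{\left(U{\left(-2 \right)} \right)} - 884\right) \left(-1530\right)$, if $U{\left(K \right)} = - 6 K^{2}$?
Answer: $\frac{228649320}{169} \approx 1.353 \cdot 10^{6}$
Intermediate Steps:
$Z{\left(j \right)} = \frac{2}{-7 + \frac{1}{j}}$ ($Z{\left(j \right)} = \frac{2}{-7 + 1 \frac{1}{j}} = \frac{2}{-7 + \frac{1}{j}}$)
$\left(Z{\left(U{\left(-2 \right)} \right)} - 884\right) \left(-1530\right) = \left(- \frac{2 \left(- 6 \left(-2\right)^{2}\right)}{-1 + 7 \left(- 6 \left(-2\right)^{2}\right)} - 884\right) \left(-1530\right) = \left(- \frac{2 \left(\left(-6\right) 4\right)}{-1 + 7 \left(\left(-6\right) 4\right)} - 884\right) \left(-1530\right) = \left(\left(-2\right) \left(-24\right) \frac{1}{-1 + 7 \left(-24\right)} - 884\right) \left(-1530\right) = \left(\left(-2\right) \left(-24\right) \frac{1}{-1 - 168} - 884\right) \left(-1530\right) = \left(\left(-2\right) \left(-24\right) \frac{1}{-169} - 884\right) \left(-1530\right) = \left(\left(-2\right) \left(-24\right) \left(- \frac{1}{169}\right) - 884\right) \left(-1530\right) = \left(- \frac{48}{169} - 884\right) \left(-1530\right) = \left(- \frac{149444}{169}\right) \left(-1530\right) = \frac{228649320}{169}$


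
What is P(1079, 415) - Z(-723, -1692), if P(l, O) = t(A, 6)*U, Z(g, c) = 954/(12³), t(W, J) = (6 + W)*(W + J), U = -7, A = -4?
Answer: -2741/96 ≈ -28.552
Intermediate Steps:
t(W, J) = (6 + W)*(J + W)
Z(g, c) = 53/96 (Z(g, c) = 954/1728 = 954*(1/1728) = 53/96)
P(l, O) = -28 (P(l, O) = ((-4)² + 6*6 + 6*(-4) + 6*(-4))*(-7) = (16 + 36 - 24 - 24)*(-7) = 4*(-7) = -28)
P(1079, 415) - Z(-723, -1692) = -28 - 1*53/96 = -28 - 53/96 = -2741/96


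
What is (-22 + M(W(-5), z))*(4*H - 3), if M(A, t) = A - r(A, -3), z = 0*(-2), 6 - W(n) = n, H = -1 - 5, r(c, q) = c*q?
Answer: -594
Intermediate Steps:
H = -6
W(n) = 6 - n
z = 0
M(A, t) = 4*A (M(A, t) = A - A*(-3) = A - (-3)*A = A + 3*A = 4*A)
(-22 + M(W(-5), z))*(4*H - 3) = (-22 + 4*(6 - 1*(-5)))*(4*(-6) - 3) = (-22 + 4*(6 + 5))*(-24 - 3) = (-22 + 4*11)*(-27) = (-22 + 44)*(-27) = 22*(-27) = -594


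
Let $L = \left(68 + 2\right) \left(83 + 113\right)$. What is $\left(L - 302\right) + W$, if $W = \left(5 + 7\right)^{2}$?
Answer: $13562$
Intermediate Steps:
$L = 13720$ ($L = 70 \cdot 196 = 13720$)
$W = 144$ ($W = 12^{2} = 144$)
$\left(L - 302\right) + W = \left(13720 - 302\right) + 144 = 13418 + 144 = 13562$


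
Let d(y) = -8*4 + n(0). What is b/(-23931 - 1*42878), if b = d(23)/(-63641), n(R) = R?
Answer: -32/4251791569 ≈ -7.5262e-9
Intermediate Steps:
d(y) = -32 (d(y) = -8*4 + 0 = -32 + 0 = -32)
b = 32/63641 (b = -32/(-63641) = -32*(-1/63641) = 32/63641 ≈ 0.00050282)
b/(-23931 - 1*42878) = 32/(63641*(-23931 - 1*42878)) = 32/(63641*(-23931 - 42878)) = (32/63641)/(-66809) = (32/63641)*(-1/66809) = -32/4251791569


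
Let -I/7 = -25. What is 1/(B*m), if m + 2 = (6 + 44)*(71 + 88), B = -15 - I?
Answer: -1/1510120 ≈ -6.6220e-7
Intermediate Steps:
I = 175 (I = -7*(-25) = 175)
B = -190 (B = -15 - 1*175 = -15 - 175 = -190)
m = 7948 (m = -2 + (6 + 44)*(71 + 88) = -2 + 50*159 = -2 + 7950 = 7948)
1/(B*m) = 1/(-190*7948) = 1/(-1510120) = -1/1510120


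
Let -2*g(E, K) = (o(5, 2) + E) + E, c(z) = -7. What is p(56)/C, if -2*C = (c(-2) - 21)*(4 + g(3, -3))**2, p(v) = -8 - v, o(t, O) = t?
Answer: -128/63 ≈ -2.0317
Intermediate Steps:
g(E, K) = -5/2 - E (g(E, K) = -((5 + E) + E)/2 = -(5 + 2*E)/2 = -5/2 - E)
C = 63/2 (C = -(-7 - 21)*(4 + (-5/2 - 1*3))**2/2 = -(-14)*(4 + (-5/2 - 3))**2 = -(-14)*(4 - 11/2)**2 = -(-14)*(-3/2)**2 = -(-14)*9/4 = -1/2*(-63) = 63/2 ≈ 31.500)
p(56)/C = (-8 - 1*56)/(63/2) = (-8 - 56)*(2/63) = -64*2/63 = -128/63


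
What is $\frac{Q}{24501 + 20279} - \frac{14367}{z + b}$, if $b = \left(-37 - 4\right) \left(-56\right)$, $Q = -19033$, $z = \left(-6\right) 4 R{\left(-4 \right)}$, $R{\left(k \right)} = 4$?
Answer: $- \frac{34261343}{4925800} \approx -6.9555$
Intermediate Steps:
$z = -96$ ($z = \left(-6\right) 4 \cdot 4 = \left(-24\right) 4 = -96$)
$b = 2296$ ($b = \left(-41\right) \left(-56\right) = 2296$)
$\frac{Q}{24501 + 20279} - \frac{14367}{z + b} = - \frac{19033}{24501 + 20279} - \frac{14367}{-96 + 2296} = - \frac{19033}{44780} - \frac{14367}{2200} = - \frac{34261343}{4925800}$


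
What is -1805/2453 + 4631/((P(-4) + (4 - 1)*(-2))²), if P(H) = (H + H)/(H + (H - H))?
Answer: 11330963/39248 ≈ 288.70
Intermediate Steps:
P(H) = 2 (P(H) = (2*H)/(H + 0) = (2*H)/H = 2)
-1805/2453 + 4631/((P(-4) + (4 - 1)*(-2))²) = -1805/2453 + 4631/((2 + (4 - 1)*(-2))²) = -1805*1/2453 + 4631/((2 + 3*(-2))²) = -1805/2453 + 4631/((2 - 6)²) = -1805/2453 + 4631/((-4)²) = -1805/2453 + 4631/16 = 11330963/39248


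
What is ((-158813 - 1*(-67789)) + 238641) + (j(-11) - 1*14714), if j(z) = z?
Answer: 132892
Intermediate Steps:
((-158813 - 1*(-67789)) + 238641) + (j(-11) - 1*14714) = ((-158813 - 1*(-67789)) + 238641) + (-11 - 1*14714) = ((-158813 + 67789) + 238641) + (-11 - 14714) = (-91024 + 238641) - 14725 = 147617 - 14725 = 132892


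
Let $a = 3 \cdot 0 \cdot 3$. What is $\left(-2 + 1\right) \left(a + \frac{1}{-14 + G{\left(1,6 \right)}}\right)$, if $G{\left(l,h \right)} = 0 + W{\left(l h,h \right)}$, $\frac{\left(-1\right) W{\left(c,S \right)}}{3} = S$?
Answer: $\frac{1}{32} \approx 0.03125$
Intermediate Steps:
$W{\left(c,S \right)} = - 3 S$
$a = 0$ ($a = 0 \cdot 3 = 0$)
$G{\left(l,h \right)} = - 3 h$ ($G{\left(l,h \right)} = 0 - 3 h = - 3 h$)
$\left(-2 + 1\right) \left(a + \frac{1}{-14 + G{\left(1,6 \right)}}\right) = \left(-2 + 1\right) \left(0 + \frac{1}{-14 - 18}\right) = - (0 + \frac{1}{-14 - 18}) = - (0 + \frac{1}{-32}) = - (0 - \frac{1}{32}) = \left(-1\right) \left(- \frac{1}{32}\right) = \frac{1}{32}$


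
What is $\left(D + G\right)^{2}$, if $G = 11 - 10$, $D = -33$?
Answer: $1024$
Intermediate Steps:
$G = 1$ ($G = 11 - 10 = 1$)
$\left(D + G\right)^{2} = \left(-33 + 1\right)^{2} = \left(-32\right)^{2} = 1024$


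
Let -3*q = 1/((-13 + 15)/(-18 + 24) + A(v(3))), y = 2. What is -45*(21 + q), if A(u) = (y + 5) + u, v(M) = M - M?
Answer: -20745/22 ≈ -942.95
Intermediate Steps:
v(M) = 0
A(u) = 7 + u (A(u) = (2 + 5) + u = 7 + u)
q = -1/22 (q = -1/(3*((-13 + 15)/(-18 + 24) + (7 + 0))) = -1/(3*(2/6 + 7)) = -1/(3*(2*(⅙) + 7)) = -1/(3*(⅓ + 7)) = -1/(3*22/3) = -⅓*3/22 = -1/22 ≈ -0.045455)
-45*(21 + q) = -45*(21 - 1/22) = -45*461/22 = -20745/22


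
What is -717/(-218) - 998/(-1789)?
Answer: 1500277/390002 ≈ 3.8468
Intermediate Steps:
-717/(-218) - 998/(-1789) = -717*(-1/218) - 998*(-1/1789) = 717/218 + 998/1789 = 1500277/390002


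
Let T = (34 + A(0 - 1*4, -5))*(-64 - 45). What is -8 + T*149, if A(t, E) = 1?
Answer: -568443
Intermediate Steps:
T = -3815 (T = (34 + 1)*(-64 - 45) = 35*(-109) = -3815)
-8 + T*149 = -8 - 3815*149 = -8 - 568435 = -568443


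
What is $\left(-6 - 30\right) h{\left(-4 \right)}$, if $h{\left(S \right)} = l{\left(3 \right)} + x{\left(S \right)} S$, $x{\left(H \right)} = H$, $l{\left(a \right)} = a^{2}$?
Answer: $-900$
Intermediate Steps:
$h{\left(S \right)} = 9 + S^{2}$ ($h{\left(S \right)} = 3^{2} + S S = 9 + S^{2}$)
$\left(-6 - 30\right) h{\left(-4 \right)} = \left(-6 - 30\right) \left(9 + \left(-4\right)^{2}\right) = \left(-6 - 30\right) \left(9 + 16\right) = \left(-6 - 30\right) 25 = \left(-36\right) 25 = -900$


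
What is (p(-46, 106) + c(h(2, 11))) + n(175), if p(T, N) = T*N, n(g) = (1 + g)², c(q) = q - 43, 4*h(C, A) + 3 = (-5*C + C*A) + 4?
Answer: 104241/4 ≈ 26060.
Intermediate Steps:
h(C, A) = ¼ - 5*C/4 + A*C/4 (h(C, A) = -¾ + ((-5*C + C*A) + 4)/4 = -¾ + ((-5*C + A*C) + 4)/4 = -¾ + (4 - 5*C + A*C)/4 = -¾ + (1 - 5*C/4 + A*C/4) = ¼ - 5*C/4 + A*C/4)
c(q) = -43 + q
p(T, N) = N*T
(p(-46, 106) + c(h(2, 11))) + n(175) = (106*(-46) + (-43 + (¼ - 5/4*2 + (¼)*11*2))) + (1 + 175)² = (-4876 + (-43 + (¼ - 5/2 + 11/2))) + 176² = (-4876 + (-43 + 13/4)) + 30976 = (-4876 - 159/4) + 30976 = -19663/4 + 30976 = 104241/4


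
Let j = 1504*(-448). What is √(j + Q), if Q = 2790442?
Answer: 5*√84666 ≈ 1454.9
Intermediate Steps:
j = -673792
√(j + Q) = √(-673792 + 2790442) = √2116650 = 5*√84666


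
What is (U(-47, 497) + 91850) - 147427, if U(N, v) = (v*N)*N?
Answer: 1042296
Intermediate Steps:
U(N, v) = v*N**2 (U(N, v) = (N*v)*N = v*N**2)
(U(-47, 497) + 91850) - 147427 = (497*(-47)**2 + 91850) - 147427 = (497*2209 + 91850) - 147427 = (1097873 + 91850) - 147427 = 1189723 - 147427 = 1042296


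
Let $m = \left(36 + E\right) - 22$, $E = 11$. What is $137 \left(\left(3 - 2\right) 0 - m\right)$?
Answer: $-3425$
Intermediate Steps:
$m = 25$ ($m = \left(36 + 11\right) - 22 = 47 - 22 = 25$)
$137 \left(\left(3 - 2\right) 0 - m\right) = 137 \left(\left(3 - 2\right) 0 - 25\right) = 137 \left(1 \cdot 0 - 25\right) = 137 \left(0 - 25\right) = 137 \left(-25\right) = -3425$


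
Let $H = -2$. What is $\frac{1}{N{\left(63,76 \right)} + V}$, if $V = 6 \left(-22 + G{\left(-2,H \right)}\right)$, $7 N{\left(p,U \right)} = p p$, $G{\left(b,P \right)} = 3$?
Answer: $\frac{1}{453} \approx 0.0022075$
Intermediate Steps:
$N{\left(p,U \right)} = \frac{p^{2}}{7}$ ($N{\left(p,U \right)} = \frac{p p}{7} = \frac{p^{2}}{7}$)
$V = -114$ ($V = 6 \left(-22 + 3\right) = 6 \left(-19\right) = -114$)
$\frac{1}{N{\left(63,76 \right)} + V} = \frac{1}{\frac{63^{2}}{7} - 114} = \frac{1}{\frac{1}{7} \cdot 3969 - 114} = \frac{1}{567 - 114} = \frac{1}{453}$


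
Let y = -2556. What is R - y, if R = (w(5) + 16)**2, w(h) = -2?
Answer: 2752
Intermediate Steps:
R = 196 (R = (-2 + 16)**2 = 14**2 = 196)
R - y = 196 - 1*(-2556) = 196 + 2556 = 2752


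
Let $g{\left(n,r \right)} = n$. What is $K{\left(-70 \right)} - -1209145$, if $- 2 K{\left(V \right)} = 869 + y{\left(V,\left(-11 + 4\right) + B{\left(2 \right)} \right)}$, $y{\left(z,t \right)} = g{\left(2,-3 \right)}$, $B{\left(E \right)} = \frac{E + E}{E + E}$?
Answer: $\frac{2417419}{2} \approx 1.2087 \cdot 10^{6}$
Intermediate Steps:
$B{\left(E \right)} = 1$ ($B{\left(E \right)} = \frac{2 E}{2 E} = 2 E \frac{1}{2 E} = 1$)
$y{\left(z,t \right)} = 2$
$K{\left(V \right)} = - \frac{871}{2}$ ($K{\left(V \right)} = - \frac{869 + 2}{2} = \left(- \frac{1}{2}\right) 871 = - \frac{871}{2}$)
$K{\left(-70 \right)} - -1209145 = - \frac{871}{2} - -1209145 = - \frac{871}{2} + 1209145 = \frac{2417419}{2}$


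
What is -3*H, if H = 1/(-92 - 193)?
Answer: 1/95 ≈ 0.010526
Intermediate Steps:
H = -1/285 (H = 1/(-285) = -1/285 ≈ -0.0035088)
-3*H = -3*(-1/285) = 1/95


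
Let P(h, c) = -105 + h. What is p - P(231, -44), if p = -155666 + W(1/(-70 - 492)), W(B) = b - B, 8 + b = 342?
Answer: -87367395/562 ≈ -1.5546e+5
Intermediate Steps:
b = 334 (b = -8 + 342 = 334)
W(B) = 334 - B
p = -87296583/562 (p = -155666 + (334 - 1/(-70 - 492)) = -155666 + (334 - 1/(-562)) = -155666 + (334 - 1*(-1/562)) = -155666 + (334 + 1/562) = -155666 + 187709/562 = -87296583/562 ≈ -1.5533e+5)
p - P(231, -44) = -87296583/562 - (-105 + 231) = -87296583/562 - 1*126 = -87296583/562 - 126 = -87367395/562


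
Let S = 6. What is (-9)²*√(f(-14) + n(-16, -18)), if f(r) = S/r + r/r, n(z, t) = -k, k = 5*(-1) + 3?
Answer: 243*√14/7 ≈ 129.89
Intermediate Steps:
k = -2 (k = -5 + 3 = -2)
n(z, t) = 2 (n(z, t) = -1*(-2) = 2)
f(r) = 1 + 6/r (f(r) = 6/r + r/r = 6/r + 1 = 1 + 6/r)
(-9)²*√(f(-14) + n(-16, -18)) = (-9)²*√((6 - 14)/(-14) + 2) = 81*√(-1/14*(-8) + 2) = 81*√(4/7 + 2) = 81*√(18/7) = 81*(3*√14/7) = 243*√14/7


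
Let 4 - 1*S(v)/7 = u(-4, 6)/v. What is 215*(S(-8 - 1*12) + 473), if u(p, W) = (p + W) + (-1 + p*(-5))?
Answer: 437181/4 ≈ 1.0930e+5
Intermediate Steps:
u(p, W) = -1 + W - 4*p (u(p, W) = (W + p) + (-1 - 5*p) = -1 + W - 4*p)
S(v) = 28 - 147/v (S(v) = 28 - 7*(-1 + 6 - 4*(-4))/v = 28 - 7*(-1 + 6 + 16)/v = 28 - 147/v)
215*(S(-8 - 1*12) + 473) = 215*((28 - 147/(-8 - 1*12)) + 473) = 215*((28 - 147/(-8 - 12)) + 473) = 215*((28 - 147/(-20)) + 473) = 215*((28 - 147*(-1/20)) + 473) = 215*((28 + 147/20) + 473) = 215*(707/20 + 473) = 215*(10167/20) = 437181/4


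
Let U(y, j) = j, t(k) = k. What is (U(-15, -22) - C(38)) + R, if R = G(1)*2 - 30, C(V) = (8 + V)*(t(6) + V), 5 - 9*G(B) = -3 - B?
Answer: -2074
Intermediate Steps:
G(B) = 8/9 + B/9 (G(B) = 5/9 - (-3 - B)/9 = 5/9 + (1/3 + B/9) = 8/9 + B/9)
C(V) = (6 + V)*(8 + V) (C(V) = (8 + V)*(6 + V) = (6 + V)*(8 + V))
R = -28 (R = (8/9 + (1/9)*1)*2 - 30 = (8/9 + 1/9)*2 - 30 = 1*2 - 30 = 2 - 30 = -28)
(U(-15, -22) - C(38)) + R = (-22 - (48 + 38**2 + 14*38)) - 28 = (-22 - (48 + 1444 + 532)) - 28 = (-22 - 1*2024) - 28 = (-22 - 2024) - 28 = -2046 - 28 = -2074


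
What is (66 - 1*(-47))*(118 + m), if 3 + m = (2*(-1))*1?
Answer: 12769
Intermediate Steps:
m = -5 (m = -3 + (2*(-1))*1 = -3 - 2*1 = -3 - 2 = -5)
(66 - 1*(-47))*(118 + m) = (66 - 1*(-47))*(118 - 5) = (66 + 47)*113 = 113*113 = 12769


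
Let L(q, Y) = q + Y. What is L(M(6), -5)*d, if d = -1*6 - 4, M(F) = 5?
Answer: 0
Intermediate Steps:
L(q, Y) = Y + q
d = -10 (d = -6 - 4 = -10)
L(M(6), -5)*d = (-5 + 5)*(-10) = 0*(-10) = 0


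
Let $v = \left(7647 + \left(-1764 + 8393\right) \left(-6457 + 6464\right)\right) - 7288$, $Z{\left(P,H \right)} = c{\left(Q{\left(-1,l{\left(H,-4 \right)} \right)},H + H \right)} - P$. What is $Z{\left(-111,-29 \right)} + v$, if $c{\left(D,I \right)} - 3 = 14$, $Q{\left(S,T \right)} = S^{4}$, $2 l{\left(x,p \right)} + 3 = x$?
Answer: $46890$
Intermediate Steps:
$l{\left(x,p \right)} = - \frac{3}{2} + \frac{x}{2}$
$c{\left(D,I \right)} = 17$ ($c{\left(D,I \right)} = 3 + 14 = 17$)
$Z{\left(P,H \right)} = 17 - P$
$v = 46762$ ($v = \left(7647 + 6629 \cdot 7\right) - 7288 = \left(7647 + 46403\right) - 7288 = 54050 - 7288 = 46762$)
$Z{\left(-111,-29 \right)} + v = \left(17 - -111\right) + 46762 = \left(17 + 111\right) + 46762 = 128 + 46762 = 46890$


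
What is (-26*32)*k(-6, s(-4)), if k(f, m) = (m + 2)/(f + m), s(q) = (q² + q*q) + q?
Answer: -12480/11 ≈ -1134.5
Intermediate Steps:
s(q) = q + 2*q² (s(q) = (q² + q²) + q = 2*q² + q = q + 2*q²)
k(f, m) = (2 + m)/(f + m)
(-26*32)*k(-6, s(-4)) = (-26*32)*((2 - 4*(1 + 2*(-4)))/(-6 - 4*(1 + 2*(-4)))) = -832*(2 - 4*(1 - 8))/(-6 - 4*(1 - 8)) = -832*(2 - 4*(-7))/(-6 - 4*(-7)) = -832*(2 + 28)/(-6 + 28) = -832*30/22 = -416*30/11 = -832*15/11 = -12480/11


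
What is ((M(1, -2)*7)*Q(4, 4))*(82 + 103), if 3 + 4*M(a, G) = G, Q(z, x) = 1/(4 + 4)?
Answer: -6475/32 ≈ -202.34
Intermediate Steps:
Q(z, x) = ⅛ (Q(z, x) = 1/8 = ⅛)
M(a, G) = -¾ + G/4
((M(1, -2)*7)*Q(4, 4))*(82 + 103) = (((-¾ + (¼)*(-2))*7)*(⅛))*(82 + 103) = (((-¾ - ½)*7)*(⅛))*185 = (-5/4*7*(⅛))*185 = -35/4*⅛*185 = -35/32*185 = -6475/32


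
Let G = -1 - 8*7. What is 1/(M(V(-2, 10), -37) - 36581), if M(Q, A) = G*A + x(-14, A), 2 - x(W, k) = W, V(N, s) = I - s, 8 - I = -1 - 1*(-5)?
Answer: -1/34456 ≈ -2.9023e-5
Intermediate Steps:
I = 4 (I = 8 - (-1 - 1*(-5)) = 8 - (-1 + 5) = 8 - 1*4 = 8 - 4 = 4)
V(N, s) = 4 - s
x(W, k) = 2 - W
G = -57 (G = -1 - 56 = -57)
M(Q, A) = 16 - 57*A (M(Q, A) = -57*A + (2 - 1*(-14)) = -57*A + (2 + 14) = -57*A + 16 = 16 - 57*A)
1/(M(V(-2, 10), -37) - 36581) = 1/((16 - 57*(-37)) - 36581) = 1/((16 + 2109) - 36581) = 1/(2125 - 36581) = 1/(-34456) = -1/34456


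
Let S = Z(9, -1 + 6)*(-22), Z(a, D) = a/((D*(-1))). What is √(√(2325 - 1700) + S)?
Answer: √1615/5 ≈ 8.0374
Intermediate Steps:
Z(a, D) = -a/D (Z(a, D) = a/((-D)) = a*(-1/D) = -a/D)
S = 198/5 (S = -1*9/(-1 + 6)*(-22) = -1*9/5*(-22) = -1*9*⅕*(-22) = -9/5*(-22) = 198/5 ≈ 39.600)
√(√(2325 - 1700) + S) = √(√(2325 - 1700) + 198/5) = √(√625 + 198/5) = √(25 + 198/5) = √(323/5) = √1615/5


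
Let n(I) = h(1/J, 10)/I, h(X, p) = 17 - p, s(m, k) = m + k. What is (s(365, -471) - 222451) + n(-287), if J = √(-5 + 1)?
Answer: -9124838/41 ≈ -2.2256e+5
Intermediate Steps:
s(m, k) = k + m
J = 2*I (J = √(-4) = 2*I ≈ 2.0*I)
n(I) = 7/I (n(I) = (17 - 1*10)/I = (17 - 10)/I = 7/I)
(s(365, -471) - 222451) + n(-287) = ((-471 + 365) - 222451) + 7/(-287) = (-106 - 222451) + 7*(-1/287) = -222557 - 1/41 = -9124838/41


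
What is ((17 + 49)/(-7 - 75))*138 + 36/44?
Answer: -49725/451 ≈ -110.26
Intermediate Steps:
((17 + 49)/(-7 - 75))*138 + 36/44 = (66/(-82))*138 + 36*(1/44) = (66*(-1/82))*138 + 9/11 = -33/41*138 + 9/11 = -4554/41 + 9/11 = -49725/451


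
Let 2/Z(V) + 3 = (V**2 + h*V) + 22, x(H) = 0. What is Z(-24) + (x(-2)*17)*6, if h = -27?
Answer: 2/1243 ≈ 0.0016090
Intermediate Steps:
Z(V) = 2/(19 + V**2 - 27*V) (Z(V) = 2/(-3 + ((V**2 - 27*V) + 22)) = 2/(-3 + (22 + V**2 - 27*V)) = 2/(19 + V**2 - 27*V))
Z(-24) + (x(-2)*17)*6 = 2/(19 + (-24)**2 - 27*(-24)) + (0*17)*6 = 2/(19 + 576 + 648) + 0*6 = 2/1243 + 0 = 2/1243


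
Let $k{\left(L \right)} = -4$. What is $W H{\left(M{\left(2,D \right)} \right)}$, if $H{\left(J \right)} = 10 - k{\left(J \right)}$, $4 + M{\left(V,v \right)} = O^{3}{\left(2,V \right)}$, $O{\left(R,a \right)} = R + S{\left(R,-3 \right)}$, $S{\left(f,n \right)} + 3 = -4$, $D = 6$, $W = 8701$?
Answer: $121814$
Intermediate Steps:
$S{\left(f,n \right)} = -7$ ($S{\left(f,n \right)} = -3 - 4 = -7$)
$O{\left(R,a \right)} = -7 + R$ ($O{\left(R,a \right)} = R - 7 = -7 + R$)
$M{\left(V,v \right)} = -129$ ($M{\left(V,v \right)} = -4 + \left(-7 + 2\right)^{3} = -4 + \left(-5\right)^{3} = -4 - 125 = -129$)
$H{\left(J \right)} = 14$ ($H{\left(J \right)} = 10 - -4 = 10 + 4 = 14$)
$W H{\left(M{\left(2,D \right)} \right)} = 8701 \cdot 14 = 121814$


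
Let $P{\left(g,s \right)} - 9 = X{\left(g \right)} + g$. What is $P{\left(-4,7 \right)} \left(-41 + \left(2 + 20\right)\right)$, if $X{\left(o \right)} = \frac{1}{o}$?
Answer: $- \frac{361}{4} \approx -90.25$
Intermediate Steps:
$P{\left(g,s \right)} = 9 + g + \frac{1}{g}$ ($P{\left(g,s \right)} = 9 + \left(\frac{1}{g} + g\right) = 9 + \left(g + \frac{1}{g}\right) = 9 + g + \frac{1}{g}$)
$P{\left(-4,7 \right)} \left(-41 + \left(2 + 20\right)\right) = \left(9 - 4 + \frac{1}{-4}\right) \left(-41 + \left(2 + 20\right)\right) = \left(9 - 4 - \frac{1}{4}\right) \left(-41 + 22\right) = \frac{19}{4} \left(-19\right) = - \frac{361}{4}$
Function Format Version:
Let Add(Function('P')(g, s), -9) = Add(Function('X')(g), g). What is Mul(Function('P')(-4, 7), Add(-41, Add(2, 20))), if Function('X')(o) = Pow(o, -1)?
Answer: Rational(-361, 4) ≈ -90.250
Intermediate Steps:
Function('P')(g, s) = Add(9, g, Pow(g, -1)) (Function('P')(g, s) = Add(9, Add(Pow(g, -1), g)) = Add(9, Add(g, Pow(g, -1))) = Add(9, g, Pow(g, -1)))
Mul(Function('P')(-4, 7), Add(-41, Add(2, 20))) = Mul(Add(9, -4, Pow(-4, -1)), Add(-41, Add(2, 20))) = Mul(Add(9, -4, Rational(-1, 4)), Add(-41, 22)) = Mul(Rational(19, 4), -19) = Rational(-361, 4)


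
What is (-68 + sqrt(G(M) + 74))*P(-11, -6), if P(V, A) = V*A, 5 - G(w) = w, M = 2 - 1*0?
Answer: -4488 + 66*sqrt(77) ≈ -3908.9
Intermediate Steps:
M = 2 (M = 2 + 0 = 2)
G(w) = 5 - w
P(V, A) = A*V
(-68 + sqrt(G(M) + 74))*P(-11, -6) = (-68 + sqrt((5 - 1*2) + 74))*(-6*(-11)) = (-68 + sqrt((5 - 2) + 74))*66 = (-68 + sqrt(3 + 74))*66 = (-68 + sqrt(77))*66 = -4488 + 66*sqrt(77)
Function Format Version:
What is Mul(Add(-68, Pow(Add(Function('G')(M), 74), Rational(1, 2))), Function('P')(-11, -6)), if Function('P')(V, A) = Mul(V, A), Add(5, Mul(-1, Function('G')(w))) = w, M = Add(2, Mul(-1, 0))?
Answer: Add(-4488, Mul(66, Pow(77, Rational(1, 2)))) ≈ -3908.9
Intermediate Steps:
M = 2 (M = Add(2, 0) = 2)
Function('G')(w) = Add(5, Mul(-1, w))
Function('P')(V, A) = Mul(A, V)
Mul(Add(-68, Pow(Add(Function('G')(M), 74), Rational(1, 2))), Function('P')(-11, -6)) = Mul(Add(-68, Pow(Add(Add(5, Mul(-1, 2)), 74), Rational(1, 2))), Mul(-6, -11)) = Mul(Add(-68, Pow(Add(Add(5, -2), 74), Rational(1, 2))), 66) = Mul(Add(-68, Pow(Add(3, 74), Rational(1, 2))), 66) = Mul(Add(-68, Pow(77, Rational(1, 2))), 66) = Add(-4488, Mul(66, Pow(77, Rational(1, 2))))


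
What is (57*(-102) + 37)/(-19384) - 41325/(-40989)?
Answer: 345945751/264843592 ≈ 1.3062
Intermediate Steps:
(57*(-102) + 37)/(-19384) - 41325/(-40989) = (-5814 + 37)*(-1/19384) - 41325*(-1/40989) = -5777*(-1/19384) + 13775/13663 = 5777/19384 + 13775/13663 = 345945751/264843592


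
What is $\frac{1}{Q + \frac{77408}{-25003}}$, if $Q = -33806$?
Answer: $- \frac{25003}{845328826} \approx -2.9578 \cdot 10^{-5}$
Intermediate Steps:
$\frac{1}{Q + \frac{77408}{-25003}} = \frac{1}{-33806 + \frac{77408}{-25003}} = \frac{1}{-33806 + 77408 \left(- \frac{1}{25003}\right)} = \frac{1}{-33806 - \frac{77408}{25003}} = \frac{1}{- \frac{845328826}{25003}} = - \frac{25003}{845328826}$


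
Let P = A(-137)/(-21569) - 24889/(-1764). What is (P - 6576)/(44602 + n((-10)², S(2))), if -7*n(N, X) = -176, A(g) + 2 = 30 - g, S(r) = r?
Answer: -49933048127/339592171464 ≈ -0.14704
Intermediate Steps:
A(g) = 28 - g (A(g) = -2 + (30 - g) = 28 - g)
P = 536539781/38047716 (P = (28 - 1*(-137))/(-21569) - 24889/(-1764) = (28 + 137)*(-1/21569) - 24889*(-1/1764) = 165*(-1/21569) + 24889/1764 = -165/21569 + 24889/1764 = 536539781/38047716 ≈ 14.102)
n(N, X) = 176/7 (n(N, X) = -⅐*(-176) = 176/7)
(P - 6576)/(44602 + n((-10)², S(2))) = (536539781/38047716 - 6576)/(44602 + 176/7) = -249665240635/(38047716*312390/7) = -249665240635/38047716*7/312390 = -49933048127/339592171464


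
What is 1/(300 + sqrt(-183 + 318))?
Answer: 20/5991 - sqrt(15)/29955 ≈ 0.0032090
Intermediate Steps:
1/(300 + sqrt(-183 + 318)) = 1/(300 + sqrt(135)) = 1/(300 + 3*sqrt(15))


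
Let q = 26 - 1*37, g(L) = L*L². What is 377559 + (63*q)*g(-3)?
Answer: 396270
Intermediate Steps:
g(L) = L³
q = -11 (q = 26 - 37 = -11)
377559 + (63*q)*g(-3) = 377559 + (63*(-11))*(-3)³ = 377559 - 693*(-27) = 377559 + 18711 = 396270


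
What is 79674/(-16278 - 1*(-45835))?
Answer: 79674/29557 ≈ 2.6956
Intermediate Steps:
79674/(-16278 - 1*(-45835)) = 79674/(-16278 + 45835) = 79674/29557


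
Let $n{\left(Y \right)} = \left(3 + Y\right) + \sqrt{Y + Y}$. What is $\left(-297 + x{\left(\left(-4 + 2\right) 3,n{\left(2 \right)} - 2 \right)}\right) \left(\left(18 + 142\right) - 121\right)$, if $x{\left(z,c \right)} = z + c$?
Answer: $-11622$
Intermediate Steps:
$n{\left(Y \right)} = 3 + Y + \sqrt{2} \sqrt{Y}$ ($n{\left(Y \right)} = \left(3 + Y\right) + \sqrt{2 Y} = \left(3 + Y\right) + \sqrt{2} \sqrt{Y} = 3 + Y + \sqrt{2} \sqrt{Y}$)
$x{\left(z,c \right)} = c + z$
$\left(-297 + x{\left(\left(-4 + 2\right) 3,n{\left(2 \right)} - 2 \right)}\right) \left(\left(18 + 142\right) - 121\right) = \left(-297 + \left(\left(\left(3 + 2 + \sqrt{2} \sqrt{2}\right) - 2\right) + \left(-4 + 2\right) 3\right)\right) \left(\left(18 + 142\right) - 121\right) = \left(-297 + \left(\left(\left(3 + 2 + 2\right) - 2\right) - 6\right)\right) \left(160 - 121\right) = \left(-297 + \left(\left(7 - 2\right) - 6\right)\right) 39 = \left(-297 + \left(5 - 6\right)\right) 39 = \left(-297 - 1\right) 39 = \left(-298\right) 39 = -11622$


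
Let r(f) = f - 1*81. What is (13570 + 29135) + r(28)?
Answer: 42652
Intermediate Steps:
r(f) = -81 + f (r(f) = f - 81 = -81 + f)
(13570 + 29135) + r(28) = (13570 + 29135) + (-81 + 28) = 42705 - 53 = 42652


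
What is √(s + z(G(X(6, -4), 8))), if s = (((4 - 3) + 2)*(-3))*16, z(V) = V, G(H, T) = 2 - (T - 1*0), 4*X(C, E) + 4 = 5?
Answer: 5*I*√6 ≈ 12.247*I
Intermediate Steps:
X(C, E) = ¼ (X(C, E) = -1 + (¼)*5 = -1 + 5/4 = ¼)
G(H, T) = 2 - T (G(H, T) = 2 - (T + 0) = 2 - T)
s = -144 (s = ((1 + 2)*(-3))*16 = (3*(-3))*16 = -9*16 = -144)
√(s + z(G(X(6, -4), 8))) = √(-144 + (2 - 1*8)) = √(-144 + (2 - 8)) = √(-144 - 6) = √(-150) = 5*I*√6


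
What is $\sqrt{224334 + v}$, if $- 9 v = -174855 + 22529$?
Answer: $\frac{2 \sqrt{542833}}{3} \approx 491.18$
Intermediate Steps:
$v = \frac{152326}{9}$ ($v = - \frac{-174855 + 22529}{9} = \left(- \frac{1}{9}\right) \left(-152326\right) = \frac{152326}{9} \approx 16925.0$)
$\sqrt{224334 + v} = \sqrt{224334 + \frac{152326}{9}} = \sqrt{\frac{2171332}{9}} = \frac{2 \sqrt{542833}}{3}$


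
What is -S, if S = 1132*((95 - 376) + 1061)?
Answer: -882960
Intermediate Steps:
S = 882960 (S = 1132*(-281 + 1061) = 1132*780 = 882960)
-S = -1*882960 = -882960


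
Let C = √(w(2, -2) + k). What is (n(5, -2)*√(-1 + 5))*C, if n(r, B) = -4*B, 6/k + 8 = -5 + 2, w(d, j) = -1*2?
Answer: 32*I*√77/11 ≈ 25.527*I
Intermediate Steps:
w(d, j) = -2
k = -6/11 (k = 6/(-8 + (-5 + 2)) = 6/(-8 - 3) = 6/(-11) = 6*(-1/11) = -6/11 ≈ -0.54545)
C = 2*I*√77/11 (C = √(-2 - 6/11) = √(-28/11) = 2*I*√77/11 ≈ 1.5954*I)
(n(5, -2)*√(-1 + 5))*C = ((-4*(-2))*√(-1 + 5))*(2*I*√77/11) = (8*√4)*(2*I*√77/11) = (8*2)*(2*I*√77/11) = 16*(2*I*√77/11) = 32*I*√77/11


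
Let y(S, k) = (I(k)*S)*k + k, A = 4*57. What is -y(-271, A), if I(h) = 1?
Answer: 61560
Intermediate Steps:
A = 228
y(S, k) = k + S*k (y(S, k) = (1*S)*k + k = S*k + k = k + S*k)
-y(-271, A) = -228*(1 - 271) = -228*(-270) = -1*(-61560) = 61560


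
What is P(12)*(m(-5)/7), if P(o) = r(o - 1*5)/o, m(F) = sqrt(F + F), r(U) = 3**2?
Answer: 3*I*sqrt(10)/28 ≈ 0.33882*I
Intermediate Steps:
r(U) = 9
m(F) = sqrt(2)*sqrt(F) (m(F) = sqrt(2*F) = sqrt(2)*sqrt(F))
P(o) = 9/o
P(12)*(m(-5)/7) = (9/12)*((sqrt(2)*sqrt(-5))/7) = (9*(1/12))*((sqrt(2)*(I*sqrt(5)))*(1/7)) = 3*((I*sqrt(10))*(1/7))/4 = 3*(I*sqrt(10)/7)/4 = 3*I*sqrt(10)/28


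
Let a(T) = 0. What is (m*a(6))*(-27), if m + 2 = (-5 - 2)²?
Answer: 0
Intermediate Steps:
m = 47 (m = -2 + (-5 - 2)² = -2 + (-7)² = -2 + 49 = 47)
(m*a(6))*(-27) = (47*0)*(-27) = 0*(-27) = 0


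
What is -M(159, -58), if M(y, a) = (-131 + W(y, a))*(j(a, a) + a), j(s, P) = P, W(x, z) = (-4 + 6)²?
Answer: -14732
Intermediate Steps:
W(x, z) = 4 (W(x, z) = 2² = 4)
M(y, a) = -254*a (M(y, a) = (-131 + 4)*(a + a) = -254*a)
-M(159, -58) = -(-254)*(-58) = -1*14732 = -14732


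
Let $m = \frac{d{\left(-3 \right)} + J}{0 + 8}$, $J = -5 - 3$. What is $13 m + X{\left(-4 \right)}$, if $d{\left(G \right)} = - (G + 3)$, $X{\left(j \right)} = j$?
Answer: $-17$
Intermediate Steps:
$J = -8$ ($J = -5 - 3 = -8$)
$d{\left(G \right)} = -3 - G$ ($d{\left(G \right)} = - (3 + G) = -3 - G$)
$m = -1$ ($m = \frac{\left(-3 - -3\right) - 8}{0 + 8} = \frac{\left(-3 + 3\right) - 8}{8} = \left(0 - 8\right) \frac{1}{8} = \left(-8\right) \frac{1}{8} = -1$)
$13 m + X{\left(-4 \right)} = 13 \left(-1\right) - 4 = -13 - 4 = -17$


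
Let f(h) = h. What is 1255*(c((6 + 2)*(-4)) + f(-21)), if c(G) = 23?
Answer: 2510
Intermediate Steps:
1255*(c((6 + 2)*(-4)) + f(-21)) = 1255*(23 - 21) = 1255*2 = 2510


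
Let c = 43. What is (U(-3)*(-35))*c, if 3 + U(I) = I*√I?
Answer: 4515 + 4515*I*√3 ≈ 4515.0 + 7820.2*I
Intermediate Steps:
U(I) = -3 + I^(3/2) (U(I) = -3 + I*√I = -3 + I^(3/2))
(U(-3)*(-35))*c = ((-3 + (-3)^(3/2))*(-35))*43 = ((-3 - 3*I*√3)*(-35))*43 = (105 + 105*I*√3)*43 = 4515 + 4515*I*√3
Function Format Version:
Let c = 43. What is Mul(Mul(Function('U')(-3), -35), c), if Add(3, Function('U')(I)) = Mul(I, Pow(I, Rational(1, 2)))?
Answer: Add(4515, Mul(4515, I, Pow(3, Rational(1, 2)))) ≈ Add(4515.0, Mul(7820.2, I))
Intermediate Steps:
Function('U')(I) = Add(-3, Pow(I, Rational(3, 2))) (Function('U')(I) = Add(-3, Mul(I, Pow(I, Rational(1, 2)))) = Add(-3, Pow(I, Rational(3, 2))))
Mul(Mul(Function('U')(-3), -35), c) = Mul(Mul(Add(-3, Pow(-3, Rational(3, 2))), -35), 43) = Mul(Mul(Add(-3, Mul(-3, I, Pow(3, Rational(1, 2)))), -35), 43) = Mul(Add(105, Mul(105, I, Pow(3, Rational(1, 2)))), 43) = Add(4515, Mul(4515, I, Pow(3, Rational(1, 2))))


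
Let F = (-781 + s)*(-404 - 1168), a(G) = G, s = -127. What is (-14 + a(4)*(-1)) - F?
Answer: -1427394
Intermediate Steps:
F = 1427376 (F = (-781 - 127)*(-404 - 1168) = -908*(-1572) = 1427376)
(-14 + a(4)*(-1)) - F = (-14 + 4*(-1)) - 1*1427376 = (-14 - 4) - 1427376 = -18 - 1427376 = -1427394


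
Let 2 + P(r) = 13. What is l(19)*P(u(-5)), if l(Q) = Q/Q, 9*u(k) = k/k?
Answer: 11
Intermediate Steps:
u(k) = 1/9 (u(k) = (k/k)/9 = (1/9)*1 = 1/9)
l(Q) = 1
P(r) = 11 (P(r) = -2 + 13 = 11)
l(19)*P(u(-5)) = 1*11 = 11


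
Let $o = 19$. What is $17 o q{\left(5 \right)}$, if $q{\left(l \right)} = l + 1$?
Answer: $1938$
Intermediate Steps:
$q{\left(l \right)} = 1 + l$
$17 o q{\left(5 \right)} = 17 \cdot 19 \left(1 + 5\right) = 323 \cdot 6 = 1938$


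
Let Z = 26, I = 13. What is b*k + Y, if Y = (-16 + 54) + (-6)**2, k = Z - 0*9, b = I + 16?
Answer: 828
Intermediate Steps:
b = 29 (b = 13 + 16 = 29)
k = 26 (k = 26 - 0*9 = 26 - 1*0 = 26 + 0 = 26)
Y = 74 (Y = 38 + 36 = 74)
b*k + Y = 29*26 + 74 = 754 + 74 = 828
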